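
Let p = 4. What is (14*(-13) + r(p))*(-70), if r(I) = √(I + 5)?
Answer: 12530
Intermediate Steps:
r(I) = √(5 + I)
(14*(-13) + r(p))*(-70) = (14*(-13) + √(5 + 4))*(-70) = (-182 + √9)*(-70) = (-182 + 3)*(-70) = -179*(-70) = 12530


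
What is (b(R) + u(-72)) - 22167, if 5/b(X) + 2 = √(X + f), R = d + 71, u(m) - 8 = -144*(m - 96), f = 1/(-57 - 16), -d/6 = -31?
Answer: 18773087/9234 + 5*√342370/9234 ≈ 2033.4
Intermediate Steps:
d = 186 (d = -6*(-31) = 186)
f = -1/73 (f = 1/(-73) = -1/73 ≈ -0.013699)
u(m) = 13832 - 144*m (u(m) = 8 - 144*(m - 96) = 8 - 144*(-96 + m) = 8 + (13824 - 144*m) = 13832 - 144*m)
R = 257 (R = 186 + 71 = 257)
b(X) = 5/(-2 + √(-1/73 + X)) (b(X) = 5/(-2 + √(X - 1/73)) = 5/(-2 + √(-1/73 + X)))
(b(R) + u(-72)) - 22167 = (365/(-146 + √73*√(-1 + 73*257)) + (13832 - 144*(-72))) - 22167 = (365/(-146 + √73*√(-1 + 18761)) + (13832 + 10368)) - 22167 = (365/(-146 + √73*√18760) + 24200) - 22167 = (365/(-146 + √73*(2*√4690)) + 24200) - 22167 = (365/(-146 + 2*√342370) + 24200) - 22167 = (24200 + 365/(-146 + 2*√342370)) - 22167 = 2033 + 365/(-146 + 2*√342370)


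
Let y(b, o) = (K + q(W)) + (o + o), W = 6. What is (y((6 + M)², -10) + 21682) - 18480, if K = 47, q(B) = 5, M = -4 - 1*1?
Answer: 3234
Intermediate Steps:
M = -5 (M = -4 - 1 = -5)
y(b, o) = 52 + 2*o (y(b, o) = (47 + 5) + (o + o) = 52 + 2*o)
(y((6 + M)², -10) + 21682) - 18480 = ((52 + 2*(-10)) + 21682) - 18480 = ((52 - 20) + 21682) - 18480 = (32 + 21682) - 18480 = 21714 - 18480 = 3234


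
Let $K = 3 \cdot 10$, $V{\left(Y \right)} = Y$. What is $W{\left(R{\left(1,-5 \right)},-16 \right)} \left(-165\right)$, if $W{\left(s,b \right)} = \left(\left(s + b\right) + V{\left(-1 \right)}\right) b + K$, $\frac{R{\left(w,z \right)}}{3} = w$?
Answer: $-41910$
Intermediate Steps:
$K = 30$
$R{\left(w,z \right)} = 3 w$
$W{\left(s,b \right)} = 30 + b \left(-1 + b + s\right)$ ($W{\left(s,b \right)} = \left(\left(s + b\right) - 1\right) b + 30 = \left(\left(b + s\right) - 1\right) b + 30 = \left(-1 + b + s\right) b + 30 = b \left(-1 + b + s\right) + 30 = 30 + b \left(-1 + b + s\right)$)
$W{\left(R{\left(1,-5 \right)},-16 \right)} \left(-165\right) = \left(30 + \left(-16\right)^{2} - -16 - 16 \cdot 3 \cdot 1\right) \left(-165\right) = \left(30 + 256 + 16 - 48\right) \left(-165\right) = 254 \left(-165\right) = -41910$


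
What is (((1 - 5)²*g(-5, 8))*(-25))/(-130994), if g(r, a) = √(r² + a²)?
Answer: 200*√89/65497 ≈ 0.028807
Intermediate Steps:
g(r, a) = √(a² + r²)
(((1 - 5)²*g(-5, 8))*(-25))/(-130994) = (((1 - 5)²*√(8² + (-5)²))*(-25))/(-130994) = (((-4)²*√(64 + 25))*(-25))*(-1/130994) = ((16*√89)*(-25))*(-1/130994) = -400*√89*(-1/130994) = 200*√89/65497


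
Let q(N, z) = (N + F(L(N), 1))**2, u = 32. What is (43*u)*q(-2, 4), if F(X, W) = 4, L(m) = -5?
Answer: 5504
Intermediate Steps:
q(N, z) = (4 + N)**2 (q(N, z) = (N + 4)**2 = (4 + N)**2)
(43*u)*q(-2, 4) = (43*32)*(4 - 2)**2 = 1376*2**2 = 1376*4 = 5504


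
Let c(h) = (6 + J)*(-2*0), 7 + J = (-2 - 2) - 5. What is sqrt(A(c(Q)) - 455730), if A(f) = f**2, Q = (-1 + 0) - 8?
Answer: I*sqrt(455730) ≈ 675.08*I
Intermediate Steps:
J = -16 (J = -7 + ((-2 - 2) - 5) = -7 + (-4 - 5) = -7 - 9 = -16)
Q = -9 (Q = -1 - 8 = -9)
c(h) = 0 (c(h) = (6 - 16)*(-2*0) = -10*0 = 0)
sqrt(A(c(Q)) - 455730) = sqrt(0**2 - 455730) = sqrt(0 - 455730) = sqrt(-455730) = I*sqrt(455730)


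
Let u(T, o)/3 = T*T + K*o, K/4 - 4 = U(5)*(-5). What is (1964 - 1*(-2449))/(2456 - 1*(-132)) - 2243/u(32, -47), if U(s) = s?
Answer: 3751214/2412663 ≈ 1.5548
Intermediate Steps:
K = -84 (K = 16 + 4*(5*(-5)) = 16 + 4*(-25) = 16 - 100 = -84)
u(T, o) = -252*o + 3*T² (u(T, o) = 3*(T*T - 84*o) = 3*(T² - 84*o) = -252*o + 3*T²)
(1964 - 1*(-2449))/(2456 - 1*(-132)) - 2243/u(32, -47) = (1964 - 1*(-2449))/(2456 - 1*(-132)) - 2243/(-252*(-47) + 3*32²) = (1964 + 2449)/(2456 + 132) - 2243/(11844 + 3*1024) = 4413/2588 - 2243/(11844 + 3072) = 4413*(1/2588) - 2243/14916 = 4413/2588 - 2243*1/14916 = 4413/2588 - 2243/14916 = 3751214/2412663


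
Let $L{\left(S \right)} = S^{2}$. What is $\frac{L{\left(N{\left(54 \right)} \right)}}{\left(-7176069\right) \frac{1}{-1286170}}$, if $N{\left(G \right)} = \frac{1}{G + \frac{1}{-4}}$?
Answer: $\frac{4115744}{66342757905} \approx 6.2038 \cdot 10^{-5}$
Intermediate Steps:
$N{\left(G \right)} = \frac{1}{- \frac{1}{4} + G}$ ($N{\left(G \right)} = \frac{1}{G - \frac{1}{4}} = \frac{1}{- \frac{1}{4} + G}$)
$\frac{L{\left(N{\left(54 \right)} \right)}}{\left(-7176069\right) \frac{1}{-1286170}} = \frac{\left(\frac{4}{-1 + 4 \cdot 54}\right)^{2}}{\left(-7176069\right) \frac{1}{-1286170}} = \frac{\left(\frac{4}{-1 + 216}\right)^{2}}{\left(-7176069\right) \left(- \frac{1}{1286170}\right)} = \frac{\left(\frac{4}{215}\right)^{2}}{\frac{7176069}{1286170}} = \left(4 \cdot \frac{1}{215}\right)^{2} \cdot \frac{1286170}{7176069} = \left(\frac{4}{215}\right)^{2} \cdot \frac{1286170}{7176069} = \frac{16}{46225} \cdot \frac{1286170}{7176069} = \frac{4115744}{66342757905}$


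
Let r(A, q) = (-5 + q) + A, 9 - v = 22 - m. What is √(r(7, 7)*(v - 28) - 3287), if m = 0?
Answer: 2*I*√914 ≈ 60.465*I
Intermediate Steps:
v = -13 (v = 9 - (22 - 1*0) = 9 - (22 + 0) = 9 - 1*22 = 9 - 22 = -13)
r(A, q) = -5 + A + q
√(r(7, 7)*(v - 28) - 3287) = √((-5 + 7 + 7)*(-13 - 28) - 3287) = √(9*(-41) - 3287) = √(-369 - 3287) = √(-3656) = 2*I*√914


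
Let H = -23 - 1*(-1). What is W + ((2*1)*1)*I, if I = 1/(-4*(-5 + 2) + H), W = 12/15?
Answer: 3/5 ≈ 0.60000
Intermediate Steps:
H = -22 (H = -23 + 1 = -22)
W = 4/5 (W = 12*(1/15) = 4/5 ≈ 0.80000)
I = -1/10 (I = 1/(-4*(-5 + 2) - 22) = 1/(-4*(-3) - 22) = 1/(12 - 22) = 1/(-10) = -1/10 ≈ -0.10000)
W + ((2*1)*1)*I = 4/5 + ((2*1)*1)*(-1/10) = 4/5 + (2*1)*(-1/10) = 4/5 + 2*(-1/10) = 4/5 - 1/5 = 3/5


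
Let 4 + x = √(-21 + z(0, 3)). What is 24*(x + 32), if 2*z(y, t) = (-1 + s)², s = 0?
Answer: 672 + 12*I*√82 ≈ 672.0 + 108.66*I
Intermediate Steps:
z(y, t) = ½ (z(y, t) = (-1 + 0)²/2 = (½)*(-1)² = (½)*1 = ½)
x = -4 + I*√82/2 (x = -4 + √(-21 + ½) = -4 + √(-41/2) = -4 + I*√82/2 ≈ -4.0 + 4.5277*I)
24*(x + 32) = 24*((-4 + I*√82/2) + 32) = 24*(28 + I*√82/2) = 672 + 12*I*√82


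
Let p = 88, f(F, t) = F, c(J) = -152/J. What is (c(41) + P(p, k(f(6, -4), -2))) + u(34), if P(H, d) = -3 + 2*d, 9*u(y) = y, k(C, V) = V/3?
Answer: -1573/369 ≈ -4.2629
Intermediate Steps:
k(C, V) = V/3 (k(C, V) = V*(1/3) = V/3)
u(y) = y/9
(c(41) + P(p, k(f(6, -4), -2))) + u(34) = (-152/41 + (-3 + 2*((1/3)*(-2)))) + (1/9)*34 = (-152*1/41 + (-3 + 2*(-2/3))) + 34/9 = (-152/41 + (-3 - 4/3)) + 34/9 = (-152/41 - 13/3) + 34/9 = -989/123 + 34/9 = -1573/369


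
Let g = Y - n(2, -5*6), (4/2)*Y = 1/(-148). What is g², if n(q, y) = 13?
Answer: 14814801/87616 ≈ 169.09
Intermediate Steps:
Y = -1/296 (Y = (1/(-148))/2 = (1*(-1/148))/2 = (½)*(-1/148) = -1/296 ≈ -0.0033784)
g = -3849/296 (g = -1/296 - 1*13 = -1/296 - 13 = -3849/296 ≈ -13.003)
g² = (-3849/296)² = 14814801/87616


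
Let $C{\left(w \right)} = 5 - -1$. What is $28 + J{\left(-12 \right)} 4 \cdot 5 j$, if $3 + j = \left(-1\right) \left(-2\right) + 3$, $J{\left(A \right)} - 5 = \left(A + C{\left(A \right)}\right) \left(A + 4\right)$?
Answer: $2148$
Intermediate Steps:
$C{\left(w \right)} = 6$ ($C{\left(w \right)} = 5 + 1 = 6$)
$J{\left(A \right)} = 5 + \left(4 + A\right) \left(6 + A\right)$ ($J{\left(A \right)} = 5 + \left(A + 6\right) \left(A + 4\right) = 5 + \left(6 + A\right) \left(4 + A\right) = 5 + \left(4 + A\right) \left(6 + A\right)$)
$j = 2$ ($j = -3 + \left(\left(-1\right) \left(-2\right) + 3\right) = -3 + \left(2 + 3\right) = -3 + 5 = 2$)
$28 + J{\left(-12 \right)} 4 \cdot 5 j = 28 + \left(29 + \left(-12\right)^{2} + 10 \left(-12\right)\right) 4 \cdot 5 \cdot 2 = 28 + \left(29 + 144 - 120\right) 20 \cdot 2 = 28 + 53 \cdot 40 = 28 + 2120 = 2148$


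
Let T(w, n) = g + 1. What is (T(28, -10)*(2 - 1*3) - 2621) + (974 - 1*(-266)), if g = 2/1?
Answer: -1384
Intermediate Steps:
g = 2 (g = 2*1 = 2)
T(w, n) = 3 (T(w, n) = 2 + 1 = 3)
(T(28, -10)*(2 - 1*3) - 2621) + (974 - 1*(-266)) = (3*(2 - 1*3) - 2621) + (974 - 1*(-266)) = (3*(2 - 3) - 2621) + (974 + 266) = (3*(-1) - 2621) + 1240 = (-3 - 2621) + 1240 = -2624 + 1240 = -1384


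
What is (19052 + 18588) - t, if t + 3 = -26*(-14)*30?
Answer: 26723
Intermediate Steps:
t = 10917 (t = -3 - 26*(-14)*30 = -3 + 364*30 = -3 + 10920 = 10917)
(19052 + 18588) - t = (19052 + 18588) - 1*10917 = 37640 - 10917 = 26723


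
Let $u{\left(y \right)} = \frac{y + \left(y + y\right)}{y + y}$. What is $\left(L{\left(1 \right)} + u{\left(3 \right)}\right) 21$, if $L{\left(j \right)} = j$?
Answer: $\frac{105}{2} \approx 52.5$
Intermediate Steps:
$u{\left(y \right)} = \frac{3}{2}$ ($u{\left(y \right)} = \frac{y + 2 y}{2 y} = 3 y \frac{1}{2 y} = \frac{3}{2}$)
$\left(L{\left(1 \right)} + u{\left(3 \right)}\right) 21 = \left(1 + \frac{3}{2}\right) 21 = \frac{5}{2} \cdot 21 = \frac{105}{2}$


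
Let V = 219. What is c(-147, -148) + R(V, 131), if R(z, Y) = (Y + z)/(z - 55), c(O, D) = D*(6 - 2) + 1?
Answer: -48287/82 ≈ -588.87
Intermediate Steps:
c(O, D) = 1 + 4*D (c(O, D) = D*4 + 1 = 4*D + 1 = 1 + 4*D)
R(z, Y) = (Y + z)/(-55 + z)
c(-147, -148) + R(V, 131) = (1 + 4*(-148)) + (131 + 219)/(-55 + 219) = (1 - 592) + 350/164 = -591 + (1/164)*350 = -591 + 175/82 = -48287/82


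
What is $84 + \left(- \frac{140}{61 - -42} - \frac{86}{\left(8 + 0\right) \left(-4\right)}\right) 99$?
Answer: $\frac{355143}{1648} \approx 215.5$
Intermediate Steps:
$84 + \left(- \frac{140}{61 - -42} - \frac{86}{\left(8 + 0\right) \left(-4\right)}\right) 99 = 84 + \left(- \frac{140}{61 + 42} - \frac{86}{8 \left(-4\right)}\right) 99 = 84 + \left(- \frac{140}{103} - \frac{86}{-32}\right) 99 = 84 + \left(\left(-140\right) \frac{1}{103} - - \frac{43}{16}\right) 99 = 84 + \left(- \frac{140}{103} + \frac{43}{16}\right) 99 = 84 + \frac{2189}{1648} \cdot 99 = 84 + \frac{216711}{1648} = \frac{355143}{1648}$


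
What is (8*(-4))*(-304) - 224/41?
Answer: 398624/41 ≈ 9722.5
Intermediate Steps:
(8*(-4))*(-304) - 224/41 = -32*(-304) - 224*1/41 = 9728 - 224/41 = 398624/41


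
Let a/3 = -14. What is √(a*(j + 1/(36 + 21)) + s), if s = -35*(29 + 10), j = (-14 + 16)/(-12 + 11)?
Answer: 7*I*√9443/19 ≈ 35.801*I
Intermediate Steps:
j = -2 (j = 2/(-1) = 2*(-1) = -2)
a = -42 (a = 3*(-14) = -42)
s = -1365 (s = -35*39 = -1365)
√(a*(j + 1/(36 + 21)) + s) = √(-42*(-2 + 1/(36 + 21)) - 1365) = √(-42*(-2 + 1/57) - 1365) = √(-42*(-113/57) - 1365) = √(1582/19 - 1365) = √(-24353/19) = 7*I*√9443/19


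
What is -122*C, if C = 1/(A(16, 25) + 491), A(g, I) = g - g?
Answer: -122/491 ≈ -0.24847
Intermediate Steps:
A(g, I) = 0
C = 1/491 (C = 1/(0 + 491) = 1/491 ≈ 0.0020367)
-122*C = -122*1/491 = -122/491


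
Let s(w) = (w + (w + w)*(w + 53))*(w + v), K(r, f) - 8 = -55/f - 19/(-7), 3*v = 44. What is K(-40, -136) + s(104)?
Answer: 3700929625/952 ≈ 3.8875e+6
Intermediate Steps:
v = 44/3 (v = (⅓)*44 = 44/3 ≈ 14.667)
K(r, f) = 75/7 - 55/f (K(r, f) = 8 + (-55/f - 19/(-7)) = 8 + (-55/f - 19*(-⅐)) = 8 + (-55/f + 19/7) = 8 + (19/7 - 55/f) = 75/7 - 55/f)
s(w) = (44/3 + w)*(w + 2*w*(53 + w)) (s(w) = (w + (w + w)*(w + 53))*(w + 44/3) = (w + (2*w)*(53 + w))*(44/3 + w) = (w + 2*w*(53 + w))*(44/3 + w) = (44/3 + w)*(w + 2*w*(53 + w)))
K(-40, -136) + s(104) = (75/7 - 55/(-136)) + (⅓)*104*(4708 + 6*104² + 409*104) = (75/7 - 55*(-1/136)) + (⅓)*104*(4708 + 6*10816 + 42536) = (75/7 + 55/136) + (⅓)*104*(4708 + 64896 + 42536) = 10585/952 + (⅓)*104*112140 = 10585/952 + 3887520 = 3700929625/952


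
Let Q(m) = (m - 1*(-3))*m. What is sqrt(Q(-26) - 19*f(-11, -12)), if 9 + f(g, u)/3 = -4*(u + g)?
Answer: I*sqrt(4133) ≈ 64.288*I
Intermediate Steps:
f(g, u) = -27 - 12*g - 12*u (f(g, u) = -27 + 3*(-4*(u + g)) = -27 + 3*(-4*(g + u)) = -27 + 3*(-4*g - 4*u) = -27 + (-12*g - 12*u) = -27 - 12*g - 12*u)
Q(m) = m*(3 + m) (Q(m) = (m + 3)*m = (3 + m)*m = m*(3 + m))
sqrt(Q(-26) - 19*f(-11, -12)) = sqrt(-26*(3 - 26) - 19*(-27 - 12*(-11) - 12*(-12))) = sqrt(-26*(-23) - 19*(-27 + 132 + 144)) = sqrt(598 - 19*249) = sqrt(598 - 4731) = sqrt(-4133) = I*sqrt(4133)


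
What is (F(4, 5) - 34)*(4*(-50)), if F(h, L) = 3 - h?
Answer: 7000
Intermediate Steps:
(F(4, 5) - 34)*(4*(-50)) = ((3 - 1*4) - 34)*(4*(-50)) = ((3 - 4) - 34)*(-200) = (-1 - 34)*(-200) = -35*(-200) = 7000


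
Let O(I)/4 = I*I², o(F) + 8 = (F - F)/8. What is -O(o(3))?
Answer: 2048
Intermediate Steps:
o(F) = -8 (o(F) = -8 + (F - F)/8 = -8 + 0*(⅛) = -8 + 0 = -8)
O(I) = 4*I³ (O(I) = 4*(I*I²) = 4*I³)
-O(o(3)) = -4*(-8)³ = -4*(-512) = -1*(-2048) = 2048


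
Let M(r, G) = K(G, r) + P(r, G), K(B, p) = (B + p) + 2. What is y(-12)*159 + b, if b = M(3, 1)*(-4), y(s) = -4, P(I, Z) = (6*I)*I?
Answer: -876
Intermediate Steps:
K(B, p) = 2 + B + p
P(I, Z) = 6*I²
M(r, G) = 2 + G + r + 6*r² (M(r, G) = (2 + G + r) + 6*r² = 2 + G + r + 6*r²)
b = -240 (b = (2 + 1 + 3 + 6*3²)*(-4) = (2 + 1 + 3 + 6*9)*(-4) = (2 + 1 + 3 + 54)*(-4) = 60*(-4) = -240)
y(-12)*159 + b = -4*159 - 240 = -636 - 240 = -876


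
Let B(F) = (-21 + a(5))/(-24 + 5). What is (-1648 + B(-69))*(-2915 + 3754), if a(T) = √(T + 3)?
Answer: -26253149/19 - 1678*√2/19 ≈ -1.3819e+6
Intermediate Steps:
a(T) = √(3 + T)
B(F) = 21/19 - 2*√2/19 (B(F) = (-21 + √(3 + 5))/(-24 + 5) = (-21 + √8)/(-19) = (-21 + 2*√2)*(-1/19) = 21/19 - 2*√2/19)
(-1648 + B(-69))*(-2915 + 3754) = (-1648 + (21/19 - 2*√2/19))*(-2915 + 3754) = (-31291/19 - 2*√2/19)*839 = -26253149/19 - 1678*√2/19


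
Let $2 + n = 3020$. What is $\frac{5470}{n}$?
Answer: $\frac{2735}{1509} \approx 1.8125$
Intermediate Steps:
$n = 3018$ ($n = -2 + 3020 = 3018$)
$\frac{5470}{n} = \frac{5470}{3018} = 5470 \cdot \frac{1}{3018} = \frac{2735}{1509}$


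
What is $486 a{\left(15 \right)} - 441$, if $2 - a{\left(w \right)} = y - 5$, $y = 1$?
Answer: $2475$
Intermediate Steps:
$a{\left(w \right)} = 6$ ($a{\left(w \right)} = 2 - \left(1 - 5\right) = 2 - -4 = 2 + 4 = 6$)
$486 a{\left(15 \right)} - 441 = 486 \cdot 6 - 441 = 2916 - 441 = 2475$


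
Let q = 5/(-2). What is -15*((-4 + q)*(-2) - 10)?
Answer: -45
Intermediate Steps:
q = -5/2 (q = 5*(-½) = -5/2 ≈ -2.5000)
-15*((-4 + q)*(-2) - 10) = -15*((-4 - 5/2)*(-2) - 10) = -15*(-13/2*(-2) - 10) = -15*(13 - 10) = -15*3 = -45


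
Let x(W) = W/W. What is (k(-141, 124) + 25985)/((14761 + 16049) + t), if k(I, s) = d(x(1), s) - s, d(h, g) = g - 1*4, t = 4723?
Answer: 25981/35533 ≈ 0.73118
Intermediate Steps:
x(W) = 1
d(h, g) = -4 + g (d(h, g) = g - 4 = -4 + g)
k(I, s) = -4 (k(I, s) = (-4 + s) - s = -4)
(k(-141, 124) + 25985)/((14761 + 16049) + t) = (-4 + 25985)/((14761 + 16049) + 4723) = 25981/(30810 + 4723) = 25981/35533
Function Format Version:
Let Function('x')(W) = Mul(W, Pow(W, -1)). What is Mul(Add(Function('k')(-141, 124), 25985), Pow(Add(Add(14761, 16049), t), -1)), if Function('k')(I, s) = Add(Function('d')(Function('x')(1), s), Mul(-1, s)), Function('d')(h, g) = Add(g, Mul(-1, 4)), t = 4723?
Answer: Rational(25981, 35533) ≈ 0.73118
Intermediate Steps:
Function('x')(W) = 1
Function('d')(h, g) = Add(-4, g) (Function('d')(h, g) = Add(g, -4) = Add(-4, g))
Function('k')(I, s) = -4 (Function('k')(I, s) = Add(Add(-4, s), Mul(-1, s)) = -4)
Mul(Add(Function('k')(-141, 124), 25985), Pow(Add(Add(14761, 16049), t), -1)) = Mul(Add(-4, 25985), Pow(Add(Add(14761, 16049), 4723), -1)) = Mul(25981, Pow(Add(30810, 4723), -1)) = Mul(25981, Pow(35533, -1)) = Mul(25981, Rational(1, 35533)) = Rational(25981, 35533)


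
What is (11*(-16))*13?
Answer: -2288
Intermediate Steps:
(11*(-16))*13 = -176*13 = -2288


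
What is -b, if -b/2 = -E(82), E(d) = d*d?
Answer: -13448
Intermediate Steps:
E(d) = d²
b = 13448 (b = -(-2)*82² = -(-2)*6724 = -2*(-6724) = 13448)
-b = -1*13448 = -13448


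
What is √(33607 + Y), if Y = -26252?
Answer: √7355 ≈ 85.761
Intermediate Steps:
√(33607 + Y) = √(33607 - 26252) = √7355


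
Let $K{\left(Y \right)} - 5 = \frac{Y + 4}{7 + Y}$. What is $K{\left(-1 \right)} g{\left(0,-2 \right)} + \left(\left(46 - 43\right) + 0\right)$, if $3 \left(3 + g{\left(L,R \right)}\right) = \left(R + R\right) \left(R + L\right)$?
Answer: $\frac{7}{6} \approx 1.1667$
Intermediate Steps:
$g{\left(L,R \right)} = -3 + \frac{2 R \left(L + R\right)}{3}$ ($g{\left(L,R \right)} = -3 + \frac{\left(R + R\right) \left(R + L\right)}{3} = -3 + \frac{2 R \left(L + R\right)}{3}$)
$K{\left(Y \right)} = 5 + \frac{4 + Y}{7 + Y}$ ($K{\left(Y \right)} = 5 + \frac{Y + 4}{7 + Y} = 5 + \frac{4 + Y}{7 + Y}$)
$K{\left(-1 \right)} g{\left(0,-2 \right)} + \left(\left(46 - 43\right) + 0\right) = \frac{3 \left(13 + 2 \left(-1\right)\right)}{7 - 1} \left(-3 + \frac{2 \left(-2\right)^{2}}{3} + \frac{2}{3} \cdot 0 \left(-2\right)\right) + \left(\left(46 - 43\right) + 0\right) = \frac{3 \left(13 - 2\right)}{6} \left(-3 + \frac{2}{3} \cdot 4 + 0\right) + \left(3 + 0\right) = 3 \cdot \frac{1}{6} \cdot 11 \left(-3 + \frac{8}{3} + 0\right) + 3 = \frac{11}{2} \left(- \frac{1}{3}\right) + 3 = - \frac{11}{6} + 3 = \frac{7}{6}$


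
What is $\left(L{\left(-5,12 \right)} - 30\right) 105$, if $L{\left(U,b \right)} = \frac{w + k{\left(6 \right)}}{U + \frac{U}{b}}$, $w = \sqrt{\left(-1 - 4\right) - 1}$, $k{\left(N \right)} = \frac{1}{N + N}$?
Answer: $- \frac{40971}{13} - \frac{252 i \sqrt{6}}{13} \approx -3151.6 - 47.482 i$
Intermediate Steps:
$k{\left(N \right)} = \frac{1}{2 N}$
$w = i \sqrt{6}$ ($w = \sqrt{\left(-1 - 4\right) - 1} = \sqrt{-5 - 1} = \sqrt{-6} = i \sqrt{6} \approx 2.4495 i$)
$L{\left(U,b \right)} = \frac{\frac{1}{12} + i \sqrt{6}}{U + \frac{U}{b}}$ ($L{\left(U,b \right)} = \frac{i \sqrt{6} + \frac{1}{2 \cdot 6}}{U + \frac{U}{b}} = \frac{i \sqrt{6} + \frac{1}{2} \cdot \frac{1}{6}}{U + \frac{U}{b}} = \frac{i \sqrt{6} + \frac{1}{12}}{U + \frac{U}{b}} = \frac{\frac{1}{12} + i \sqrt{6}}{U + \frac{U}{b}}$)
$\left(L{\left(-5,12 \right)} - 30\right) 105 = \left(\frac{1}{12} \cdot 12 \frac{1}{-5} \frac{1}{1 + 12} \left(1 + 12 i \sqrt{6}\right) - 30\right) 105 = \left(\frac{1}{12} \cdot 12 \left(- \frac{1}{5}\right) \frac{1}{13} \left(1 + 12 i \sqrt{6}\right) - 30\right) 105 = \left(\left(- \frac{1}{65} - \frac{12 i \sqrt{6}}{65}\right) - 30\right) 105 = \left(- \frac{1951}{65} - \frac{12 i \sqrt{6}}{65}\right) 105 = - \frac{40971}{13} - \frac{252 i \sqrt{6}}{13}$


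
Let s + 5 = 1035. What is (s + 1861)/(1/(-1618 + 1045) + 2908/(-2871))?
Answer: -1585311651/556385 ≈ -2849.3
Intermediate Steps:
s = 1030 (s = -5 + 1035 = 1030)
(s + 1861)/(1/(-1618 + 1045) + 2908/(-2871)) = (1030 + 1861)/(1/(-1618 + 1045) + 2908/(-2871)) = 2891/(1/(-573) + 2908*(-1/2871)) = 2891/(-1/573 - 2908/2871) = 2891/(-556385/548361) = 2891*(-548361/556385) = -1585311651/556385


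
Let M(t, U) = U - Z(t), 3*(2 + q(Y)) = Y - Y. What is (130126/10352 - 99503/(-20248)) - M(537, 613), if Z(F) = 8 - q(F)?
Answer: -3835261037/6550228 ≈ -585.52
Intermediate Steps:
q(Y) = -2 (q(Y) = -2 + (Y - Y)/3 = -2 + (⅓)*0 = -2 + 0 = -2)
Z(F) = 10 (Z(F) = 8 - 1*(-2) = 8 + 2 = 10)
M(t, U) = -10 + U (M(t, U) = U - 1*10 = U - 10 = -10 + U)
(130126/10352 - 99503/(-20248)) - M(537, 613) = (130126/10352 - 99503/(-20248)) - (-10 + 613) = (130126*(1/10352) - 99503*(-1/20248)) - 1*603 = (65063/5176 + 99503/20248) - 603 = 114526447/6550228 - 603 = -3835261037/6550228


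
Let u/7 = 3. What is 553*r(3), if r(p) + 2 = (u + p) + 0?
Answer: 12166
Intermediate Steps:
u = 21 (u = 7*3 = 21)
r(p) = 19 + p (r(p) = -2 + ((21 + p) + 0) = -2 + (21 + p) = 19 + p)
553*r(3) = 553*(19 + 3) = 553*22 = 12166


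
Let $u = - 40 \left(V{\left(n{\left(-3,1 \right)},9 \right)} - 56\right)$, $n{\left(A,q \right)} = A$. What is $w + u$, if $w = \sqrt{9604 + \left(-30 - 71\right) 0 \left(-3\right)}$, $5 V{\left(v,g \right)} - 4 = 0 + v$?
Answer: $2330$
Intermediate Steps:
$V{\left(v,g \right)} = \frac{4}{5} + \frac{v}{5}$ ($V{\left(v,g \right)} = \frac{4}{5} + \frac{0 + v}{5} = \frac{4}{5} + \frac{v}{5}$)
$u = 2232$ ($u = - 40 \left(\left(\frac{4}{5} + \frac{1}{5} \left(-3\right)\right) - 56\right) = - 40 \left(\left(\frac{4}{5} - \frac{3}{5}\right) - 56\right) = - 40 \left(\frac{1}{5} - 56\right) = \left(-40\right) \left(- \frac{279}{5}\right) = 2232$)
$w = 98$ ($w = \sqrt{9604 - 0} = \sqrt{9604 + 0} = \sqrt{9604} = 98$)
$w + u = 98 + 2232 = 2330$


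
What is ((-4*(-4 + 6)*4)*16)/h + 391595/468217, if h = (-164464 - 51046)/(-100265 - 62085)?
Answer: -3883530269595/10090544567 ≈ -384.87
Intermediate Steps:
h = 21551/16235 (h = -215510/(-162350) = -215510*(-1/162350) = 21551/16235 ≈ 1.3274)
((-4*(-4 + 6)*4)*16)/h + 391595/468217 = ((-4*(-4 + 6)*4)*16)/(21551/16235) + 391595/468217 = ((-4*2*4)*16)*(16235/21551) + 391595*(1/468217) = (-8*4*16)*(16235/21551) + 391595/468217 = -32*16*(16235/21551) + 391595/468217 = -512*16235/21551 + 391595/468217 = -8312320/21551 + 391595/468217 = -3883530269595/10090544567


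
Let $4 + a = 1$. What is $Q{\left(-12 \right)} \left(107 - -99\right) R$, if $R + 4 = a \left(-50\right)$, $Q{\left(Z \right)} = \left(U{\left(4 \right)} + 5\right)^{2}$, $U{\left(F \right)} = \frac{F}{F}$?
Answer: $1082736$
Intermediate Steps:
$a = -3$ ($a = -4 + 1 = -3$)
$U{\left(F \right)} = 1$
$Q{\left(Z \right)} = 36$ ($Q{\left(Z \right)} = \left(1 + 5\right)^{2} = 6^{2} = 36$)
$R = 146$ ($R = -4 - -150 = -4 + 150 = 146$)
$Q{\left(-12 \right)} \left(107 - -99\right) R = 36 \left(107 - -99\right) 146 = 36 \left(107 + 99\right) 146 = 36 \cdot 206 \cdot 146 = 7416 \cdot 146 = 1082736$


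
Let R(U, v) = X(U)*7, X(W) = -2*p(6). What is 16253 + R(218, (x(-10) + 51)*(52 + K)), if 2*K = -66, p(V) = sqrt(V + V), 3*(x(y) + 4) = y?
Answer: 16253 - 28*sqrt(3) ≈ 16205.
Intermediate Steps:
x(y) = -4 + y/3
p(V) = sqrt(2)*sqrt(V) (p(V) = sqrt(2*V) = sqrt(2)*sqrt(V))
K = -33 (K = (1/2)*(-66) = -33)
X(W) = -4*sqrt(3) (X(W) = -2*sqrt(2)*sqrt(6) = -4*sqrt(3))
R(U, v) = -28*sqrt(3) (R(U, v) = -4*sqrt(3)*7 = -28*sqrt(3))
16253 + R(218, (x(-10) + 51)*(52 + K)) = 16253 - 28*sqrt(3)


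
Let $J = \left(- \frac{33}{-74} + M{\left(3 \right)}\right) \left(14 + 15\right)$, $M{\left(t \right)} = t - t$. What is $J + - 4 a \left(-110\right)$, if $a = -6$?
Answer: $- \frac{194403}{74} \approx -2627.1$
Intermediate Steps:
$M{\left(t \right)} = 0$
$J = \frac{957}{74}$ ($J = \left(- \frac{33}{-74} + 0\right) \left(14 + 15\right) = \left(\left(-33\right) \left(- \frac{1}{74}\right) + 0\right) 29 = \left(\frac{33}{74} + 0\right) 29 = \frac{33}{74} \cdot 29 = \frac{957}{74} \approx 12.932$)
$J + - 4 a \left(-110\right) = \frac{957}{74} + \left(-4\right) \left(-6\right) \left(-110\right) = \frac{957}{74} + 24 \left(-110\right) = \frac{957}{74} - 2640 = - \frac{194403}{74}$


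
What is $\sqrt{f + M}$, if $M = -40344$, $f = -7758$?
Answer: $i \sqrt{48102} \approx 219.32 i$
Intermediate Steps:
$\sqrt{f + M} = \sqrt{-7758 - 40344} = \sqrt{-48102} = i \sqrt{48102}$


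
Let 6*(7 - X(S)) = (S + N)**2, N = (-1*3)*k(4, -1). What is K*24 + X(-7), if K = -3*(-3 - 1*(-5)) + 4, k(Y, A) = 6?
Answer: -871/6 ≈ -145.17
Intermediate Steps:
K = -2 (K = -3*(-3 + 5) + 4 = -3*2 + 4 = -6 + 4 = -2)
N = -18 (N = -1*3*6 = -3*6 = -18)
X(S) = 7 - (-18 + S)**2/6 (X(S) = 7 - (S - 18)**2/6 = 7 - (-18 + S)**2/6)
K*24 + X(-7) = -2*24 + (7 - (-18 - 7)**2/6) = -48 + (7 - 1/6*(-25)**2) = -48 + (7 - 1/6*625) = -48 + (7 - 625/6) = -48 - 583/6 = -871/6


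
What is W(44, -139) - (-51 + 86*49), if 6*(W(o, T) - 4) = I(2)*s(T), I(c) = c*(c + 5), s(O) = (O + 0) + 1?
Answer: -4481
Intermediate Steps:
s(O) = 1 + O (s(O) = O + 1 = 1 + O)
I(c) = c*(5 + c)
W(o, T) = 19/3 + 7*T/3 (W(o, T) = 4 + ((2*(5 + 2))*(1 + T))/6 = 4 + ((2*7)*(1 + T))/6 = 4 + (14*(1 + T))/6 = 4 + (14 + 14*T)/6 = 4 + (7/3 + 7*T/3) = 19/3 + 7*T/3)
W(44, -139) - (-51 + 86*49) = (19/3 + (7/3)*(-139)) - (-51 + 86*49) = (19/3 - 973/3) - (-51 + 4214) = -318 - 1*4163 = -318 - 4163 = -4481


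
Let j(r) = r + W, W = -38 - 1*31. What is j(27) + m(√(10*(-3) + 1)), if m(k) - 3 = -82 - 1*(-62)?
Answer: -59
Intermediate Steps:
W = -69 (W = -38 - 31 = -69)
m(k) = -17 (m(k) = 3 + (-82 - 1*(-62)) = 3 + (-82 + 62) = 3 - 20 = -17)
j(r) = -69 + r (j(r) = r - 69 = -69 + r)
j(27) + m(√(10*(-3) + 1)) = (-69 + 27) - 17 = -42 - 17 = -59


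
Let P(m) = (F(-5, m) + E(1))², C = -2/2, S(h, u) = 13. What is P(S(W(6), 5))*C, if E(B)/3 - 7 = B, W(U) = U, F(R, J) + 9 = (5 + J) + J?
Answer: -2116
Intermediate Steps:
F(R, J) = -4 + 2*J (F(R, J) = -9 + ((5 + J) + J) = -9 + (5 + 2*J) = -4 + 2*J)
E(B) = 21 + 3*B
C = -1 (C = -2*½ = -1)
P(m) = (20 + 2*m)² (P(m) = ((-4 + 2*m) + (21 + 3*1))² = ((-4 + 2*m) + (21 + 3))² = ((-4 + 2*m) + 24)² = (20 + 2*m)²)
P(S(W(6), 5))*C = (4*(10 + 13)²)*(-1) = (4*23²)*(-1) = (4*529)*(-1) = 2116*(-1) = -2116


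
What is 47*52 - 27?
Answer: 2417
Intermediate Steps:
47*52 - 27 = 2444 - 27 = 2417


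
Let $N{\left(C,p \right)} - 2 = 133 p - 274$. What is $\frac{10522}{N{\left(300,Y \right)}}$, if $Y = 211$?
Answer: $\frac{10522}{27791} \approx 0.37861$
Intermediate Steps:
$N{\left(C,p \right)} = -272 + 133 p$ ($N{\left(C,p \right)} = 2 + \left(133 p - 274\right) = 2 + \left(-274 + 133 p\right) = -272 + 133 p$)
$\frac{10522}{N{\left(300,Y \right)}} = \frac{10522}{-272 + 133 \cdot 211} = \frac{10522}{-272 + 28063} = \frac{10522}{27791}$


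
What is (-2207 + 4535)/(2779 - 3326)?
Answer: -2328/547 ≈ -4.2559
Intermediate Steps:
(-2207 + 4535)/(2779 - 3326) = 2328/(-547) = 2328*(-1/547) = -2328/547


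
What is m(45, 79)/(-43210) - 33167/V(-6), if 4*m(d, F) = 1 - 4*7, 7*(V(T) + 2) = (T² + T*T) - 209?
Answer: 40128094037/26098840 ≈ 1537.5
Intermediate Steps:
V(T) = -223/7 + 2*T²/7 (V(T) = -2 + ((T² + T*T) - 209)/7 = -2 + ((T² + T²) - 209)/7 = -2 + (2*T² - 209)/7 = -2 + (-209 + 2*T²)/7 = -2 + (-209/7 + 2*T²/7) = -223/7 + 2*T²/7)
m(d, F) = -27/4 (m(d, F) = (1 - 4*7)/4 = (1 - 28)/4 = (¼)*(-27) = -27/4)
m(45, 79)/(-43210) - 33167/V(-6) = -27/4/(-43210) - 33167/(-223/7 + (2/7)*(-6)²) = -27/4*(-1/43210) - 33167/(-223/7 + (2/7)*36) = 27/172840 - 33167/(-223/7 + 72/7) = 27/172840 - 33167/(-151/7) = 27/172840 - 33167*(-7/151) = 27/172840 + 232169/151 = 40128094037/26098840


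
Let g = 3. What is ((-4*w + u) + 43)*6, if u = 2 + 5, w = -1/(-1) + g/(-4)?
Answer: 294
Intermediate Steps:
w = ¼ (w = -1/(-1) + 3/(-4) = -1*(-1) + 3*(-¼) = 1 - ¾ = ¼ ≈ 0.25000)
u = 7
((-4*w + u) + 43)*6 = ((-4*¼ + 7) + 43)*6 = ((-1 + 7) + 43)*6 = (6 + 43)*6 = 49*6 = 294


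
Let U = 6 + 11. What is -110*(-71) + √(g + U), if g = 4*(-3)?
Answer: 7810 + √5 ≈ 7812.2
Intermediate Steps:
U = 17
g = -12
-110*(-71) + √(g + U) = -110*(-71) + √(-12 + 17) = 7810 + √5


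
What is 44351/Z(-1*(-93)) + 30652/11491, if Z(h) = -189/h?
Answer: -15796826495/723933 ≈ -21821.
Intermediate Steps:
44351/Z(-1*(-93)) + 30652/11491 = 44351/((-189/((-1*(-93))))) + 30652/11491 = 44351/((-189/93)) + 30652*(1/11491) = 44351/((-189*1/93)) + 30652/11491 = 44351/(-63/31) + 30652/11491 = 44351*(-31/63) + 30652/11491 = -1374881/63 + 30652/11491 = -15796826495/723933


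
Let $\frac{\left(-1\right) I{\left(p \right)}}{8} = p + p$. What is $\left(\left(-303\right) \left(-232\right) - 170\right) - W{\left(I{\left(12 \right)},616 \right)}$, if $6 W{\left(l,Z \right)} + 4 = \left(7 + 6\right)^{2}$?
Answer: $\frac{140197}{2} \approx 70099.0$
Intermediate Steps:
$I{\left(p \right)} = - 16 p$ ($I{\left(p \right)} = - 8 \left(p + p\right) = - 8 \cdot 2 p = - 16 p$)
$W{\left(l,Z \right)} = \frac{55}{2}$ ($W{\left(l,Z \right)} = - \frac{2}{3} + \frac{\left(7 + 6\right)^{2}}{6} = - \frac{2}{3} + \frac{13^{2}}{6} = - \frac{2}{3} + \frac{1}{6} \cdot 169 = - \frac{2}{3} + \frac{169}{6} = \frac{55}{2}$)
$\left(\left(-303\right) \left(-232\right) - 170\right) - W{\left(I{\left(12 \right)},616 \right)} = \left(\left(-303\right) \left(-232\right) - 170\right) - \frac{55}{2} = \left(70296 - 170\right) - \frac{55}{2} = 70126 - \frac{55}{2} = \frac{140197}{2}$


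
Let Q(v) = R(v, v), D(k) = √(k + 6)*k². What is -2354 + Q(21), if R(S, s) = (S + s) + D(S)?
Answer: -2312 + 1323*√3 ≈ -20.497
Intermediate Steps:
D(k) = k²*√(6 + k) (D(k) = √(6 + k)*k² = k²*√(6 + k))
R(S, s) = S + s + S²*√(6 + S) (R(S, s) = (S + s) + S²*√(6 + S) = S + s + S²*√(6 + S))
Q(v) = 2*v + v²*√(6 + v) (Q(v) = v + v + v²*√(6 + v) = 2*v + v²*√(6 + v))
-2354 + Q(21) = -2354 + 21*(2 + 21*√(6 + 21)) = -2354 + 21*(2 + 21*√27) = -2354 + 21*(2 + 21*(3*√3)) = -2354 + 21*(2 + 63*√3) = -2354 + (42 + 1323*√3) = -2312 + 1323*√3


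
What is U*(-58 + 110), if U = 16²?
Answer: 13312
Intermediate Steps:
U = 256
U*(-58 + 110) = 256*(-58 + 110) = 256*52 = 13312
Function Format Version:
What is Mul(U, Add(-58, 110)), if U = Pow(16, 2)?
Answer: 13312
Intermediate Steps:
U = 256
Mul(U, Add(-58, 110)) = Mul(256, Add(-58, 110)) = Mul(256, 52) = 13312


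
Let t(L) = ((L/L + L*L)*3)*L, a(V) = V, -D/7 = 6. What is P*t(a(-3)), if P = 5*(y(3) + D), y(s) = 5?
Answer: 16650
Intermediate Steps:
D = -42 (D = -7*6 = -42)
P = -185 (P = 5*(5 - 42) = 5*(-37) = -185)
t(L) = L*(3 + 3*L²) (t(L) = ((1 + L²)*3)*L = (3 + 3*L²)*L = L*(3 + 3*L²))
P*t(a(-3)) = -555*(-3)*(1 + (-3)²) = -555*(-3)*(1 + 9) = -555*(-3)*10 = -185*(-90) = 16650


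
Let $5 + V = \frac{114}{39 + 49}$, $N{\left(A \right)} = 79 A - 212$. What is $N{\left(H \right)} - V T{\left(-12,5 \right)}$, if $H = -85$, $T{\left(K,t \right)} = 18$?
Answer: $- \frac{150927}{22} \approx -6860.3$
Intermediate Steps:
$N{\left(A \right)} = -212 + 79 A$
$V = - \frac{163}{44}$ ($V = -5 + \frac{114}{39 + 49} = -5 + \frac{114}{88} = -5 + 114 \cdot \frac{1}{88} = -5 + \frac{57}{44} = - \frac{163}{44} \approx -3.7045$)
$N{\left(H \right)} - V T{\left(-12,5 \right)} = \left(-212 + 79 \left(-85\right)\right) - \left(- \frac{163}{44}\right) 18 = \left(-212 - 6715\right) - - \frac{1467}{22} = -6927 + \frac{1467}{22} = - \frac{150927}{22}$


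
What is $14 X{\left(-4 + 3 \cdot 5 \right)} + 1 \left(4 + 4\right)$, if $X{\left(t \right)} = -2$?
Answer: $-20$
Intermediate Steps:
$14 X{\left(-4 + 3 \cdot 5 \right)} + 1 \left(4 + 4\right) = 14 \left(-2\right) + 1 \left(4 + 4\right) = -28 + 1 \cdot 8 = -28 + 8 = -20$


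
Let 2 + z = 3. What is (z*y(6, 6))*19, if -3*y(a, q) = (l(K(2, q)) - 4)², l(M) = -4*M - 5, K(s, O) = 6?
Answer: -6897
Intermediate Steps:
z = 1 (z = -2 + 3 = 1)
l(M) = -5 - 4*M
y(a, q) = -363 (y(a, q) = -((-5 - 4*6) - 4)²/3 = -((-5 - 24) - 4)²/3 = -(-29 - 4)²/3 = -⅓*(-33)² = -⅓*1089 = -363)
(z*y(6, 6))*19 = (1*(-363))*19 = -363*19 = -6897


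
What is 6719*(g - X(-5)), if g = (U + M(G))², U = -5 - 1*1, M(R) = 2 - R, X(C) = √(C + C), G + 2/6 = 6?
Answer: 5650679/9 - 6719*I*√10 ≈ 6.2785e+5 - 21247.0*I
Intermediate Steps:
G = 17/3 (G = -⅓ + 6 = 17/3 ≈ 5.6667)
X(C) = √2*√C (X(C) = √(2*C) = √2*√C)
U = -6 (U = -5 - 1 = -6)
g = 841/9 (g = (-6 + (2 - 1*17/3))² = (-6 + (2 - 17/3))² = (-6 - 11/3)² = (-29/3)² = 841/9 ≈ 93.444)
6719*(g - X(-5)) = 6719*(841/9 - √2*√(-5)) = 6719*(841/9 - √2*I*√5) = 6719*(841/9 - I*√10) = 5650679/9 - 6719*I*√10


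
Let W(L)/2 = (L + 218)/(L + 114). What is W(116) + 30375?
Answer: 3493459/115 ≈ 30378.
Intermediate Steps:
W(L) = 2*(218 + L)/(114 + L) (W(L) = 2*((L + 218)/(L + 114)) = 2*((218 + L)/(114 + L)) = 2*(218 + L)/(114 + L))
W(116) + 30375 = 2*(218 + 116)/(114 + 116) + 30375 = 2*334/230 + 30375 = 2*(1/230)*334 + 30375 = 334/115 + 30375 = 3493459/115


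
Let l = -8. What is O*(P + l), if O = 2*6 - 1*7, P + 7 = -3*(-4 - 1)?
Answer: 0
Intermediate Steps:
P = 8 (P = -7 - 3*(-4 - 1) = -7 - 3*(-5) = -7 + 15 = 8)
O = 5 (O = 12 - 7 = 5)
O*(P + l) = 5*(8 - 8) = 5*0 = 0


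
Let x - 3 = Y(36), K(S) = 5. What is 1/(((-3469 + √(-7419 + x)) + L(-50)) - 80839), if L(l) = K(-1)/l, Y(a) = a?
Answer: -2810270/236928770187 - 200*I*√205/236928770187 ≈ -1.1861e-5 - 1.2086e-8*I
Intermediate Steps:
x = 39 (x = 3 + 36 = 39)
L(l) = 5/l
1/(((-3469 + √(-7419 + x)) + L(-50)) - 80839) = 1/(((-3469 + √(-7419 + 39)) + 5/(-50)) - 80839) = 1/(((-3469 + √(-7380)) + 5*(-1/50)) - 80839) = 1/(((-3469 + 6*I*√205) - ⅒) - 80839) = 1/((-34691/10 + 6*I*√205) - 80839) = 1/(-843081/10 + 6*I*√205)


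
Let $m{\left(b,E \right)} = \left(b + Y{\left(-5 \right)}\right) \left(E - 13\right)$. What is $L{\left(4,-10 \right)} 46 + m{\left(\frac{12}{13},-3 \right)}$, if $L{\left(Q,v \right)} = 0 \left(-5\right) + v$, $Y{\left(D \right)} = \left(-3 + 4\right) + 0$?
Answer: $- \frac{6380}{13} \approx -490.77$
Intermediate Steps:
$Y{\left(D \right)} = 1$ ($Y{\left(D \right)} = 1 + 0 = 1$)
$L{\left(Q,v \right)} = v$ ($L{\left(Q,v \right)} = 0 + v = v$)
$m{\left(b,E \right)} = \left(1 + b\right) \left(-13 + E\right)$ ($m{\left(b,E \right)} = \left(b + 1\right) \left(E - 13\right) = \left(1 + b\right) \left(-13 + E\right)$)
$L{\left(4,-10 \right)} 46 + m{\left(\frac{12}{13},-3 \right)} = \left(-10\right) 46 - \left(16 + 16 \cdot 12 \cdot \frac{1}{13}\right) = -460 - \left(16 + 16 \cdot 12 \cdot \frac{1}{13}\right) = -460 - \frac{400}{13} = - \frac{6380}{13}$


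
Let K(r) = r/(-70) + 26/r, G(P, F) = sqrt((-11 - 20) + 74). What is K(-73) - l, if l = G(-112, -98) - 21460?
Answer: 109664109/5110 - sqrt(43) ≈ 21454.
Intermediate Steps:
G(P, F) = sqrt(43) (G(P, F) = sqrt(-31 + 74) = sqrt(43))
l = -21460 + sqrt(43) (l = sqrt(43) - 21460 = -21460 + sqrt(43) ≈ -21453.)
K(r) = 26/r - r/70 (K(r) = r*(-1/70) + 26/r = -r/70 + 26/r = 26/r - r/70)
K(-73) - l = (26/(-73) - 1/70*(-73)) - (-21460 + sqrt(43)) = (26*(-1/73) + 73/70) + (21460 - sqrt(43)) = (-26/73 + 73/70) + (21460 - sqrt(43)) = 3509/5110 + (21460 - sqrt(43)) = 109664109/5110 - sqrt(43)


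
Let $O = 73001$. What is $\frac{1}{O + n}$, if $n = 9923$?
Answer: $\frac{1}{82924} \approx 1.2059 \cdot 10^{-5}$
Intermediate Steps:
$\frac{1}{O + n} = \frac{1}{73001 + 9923} = \frac{1}{82924}$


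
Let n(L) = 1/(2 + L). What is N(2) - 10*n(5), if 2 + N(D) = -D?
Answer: -38/7 ≈ -5.4286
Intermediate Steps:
N(D) = -2 - D
N(2) - 10*n(5) = (-2 - 1*2) - 10/(2 + 5) = (-2 - 2) - 10/7 = -4 - 10*1/7 = -4 - 10/7 = -38/7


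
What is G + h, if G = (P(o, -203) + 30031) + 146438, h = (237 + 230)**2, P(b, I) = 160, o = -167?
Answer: 394718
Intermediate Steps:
h = 218089 (h = 467**2 = 218089)
G = 176629 (G = (160 + 30031) + 146438 = 30191 + 146438 = 176629)
G + h = 176629 + 218089 = 394718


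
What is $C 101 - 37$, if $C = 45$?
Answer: $4508$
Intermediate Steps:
$C 101 - 37 = 45 \cdot 101 - 37 = 4545 - 37 = 4508$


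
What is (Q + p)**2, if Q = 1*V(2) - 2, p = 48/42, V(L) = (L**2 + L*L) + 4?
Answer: 6084/49 ≈ 124.16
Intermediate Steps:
V(L) = 4 + 2*L**2 (V(L) = (L**2 + L**2) + 4 = 2*L**2 + 4 = 4 + 2*L**2)
p = 8/7 (p = 48*(1/42) = 8/7 ≈ 1.1429)
Q = 10 (Q = 1*(4 + 2*2**2) - 2 = 1*(4 + 2*4) - 2 = 1*(4 + 8) - 2 = 1*12 - 2 = 12 - 2 = 10)
(Q + p)**2 = (10 + 8/7)**2 = (78/7)**2 = 6084/49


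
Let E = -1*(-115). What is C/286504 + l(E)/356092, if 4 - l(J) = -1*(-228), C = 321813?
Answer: 28632714475/25505445592 ≈ 1.1226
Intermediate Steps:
E = 115
l(J) = -224 (l(J) = 4 - (-1)*(-228) = 4 - 1*228 = 4 - 228 = -224)
C/286504 + l(E)/356092 = 321813/286504 - 224/356092 = 321813*(1/286504) - 224*1/356092 = 321813/286504 - 56/89023 = 28632714475/25505445592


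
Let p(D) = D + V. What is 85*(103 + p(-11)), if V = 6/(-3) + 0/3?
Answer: 7650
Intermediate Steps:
V = -2 (V = 6*(-1/3) + 0*(1/3) = -2 + 0 = -2)
p(D) = -2 + D (p(D) = D - 2 = -2 + D)
85*(103 + p(-11)) = 85*(103 + (-2 - 11)) = 85*(103 - 13) = 85*90 = 7650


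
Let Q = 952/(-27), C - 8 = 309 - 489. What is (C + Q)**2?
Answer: 31315216/729 ≈ 42956.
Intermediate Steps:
C = -172 (C = 8 + (309 - 489) = 8 - 180 = -172)
Q = -952/27 (Q = 952*(-1/27) = -952/27 ≈ -35.259)
(C + Q)**2 = (-172 - 952/27)**2 = (-5596/27)**2 = 31315216/729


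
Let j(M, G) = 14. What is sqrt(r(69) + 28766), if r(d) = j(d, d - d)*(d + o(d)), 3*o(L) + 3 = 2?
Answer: sqrt(267546)/3 ≈ 172.42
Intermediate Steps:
o(L) = -1/3 (o(L) = -1 + (1/3)*2 = -1 + 2/3 = -1/3)
r(d) = -14/3 + 14*d (r(d) = 14*(d - 1/3) = 14*(-1/3 + d) = -14/3 + 14*d)
sqrt(r(69) + 28766) = sqrt((-14/3 + 14*69) + 28766) = sqrt((-14/3 + 966) + 28766) = sqrt(2884/3 + 28766) = sqrt(89182/3) = sqrt(267546)/3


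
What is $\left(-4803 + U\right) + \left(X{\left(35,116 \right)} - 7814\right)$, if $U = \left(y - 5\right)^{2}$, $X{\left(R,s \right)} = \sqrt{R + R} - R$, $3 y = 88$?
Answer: $- \frac{108539}{9} + \sqrt{70} \approx -12052.0$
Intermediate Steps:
$y = \frac{88}{3}$ ($y = \frac{1}{3} \cdot 88 = \frac{88}{3} \approx 29.333$)
$X{\left(R,s \right)} = - R + \sqrt{2} \sqrt{R}$ ($X{\left(R,s \right)} = \sqrt{2 R} - R = \sqrt{2} \sqrt{R} - R = - R + \sqrt{2} \sqrt{R}$)
$U = \frac{5329}{9}$ ($U = \left(\frac{88}{3} - 5\right)^{2} = \left(\frac{73}{3}\right)^{2} = \frac{5329}{9} \approx 592.11$)
$\left(-4803 + U\right) + \left(X{\left(35,116 \right)} - 7814\right) = \left(-4803 + \frac{5329}{9}\right) - \left(7849 - \sqrt{2} \sqrt{35}\right) = - \frac{37898}{9} - \left(7849 - \sqrt{70}\right) = - \frac{108539}{9} + \sqrt{70}$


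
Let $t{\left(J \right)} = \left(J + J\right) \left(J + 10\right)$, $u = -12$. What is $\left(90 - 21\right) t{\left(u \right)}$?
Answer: $3312$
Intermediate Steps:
$t{\left(J \right)} = 2 J \left(10 + J\right)$
$\left(90 - 21\right) t{\left(u \right)} = \left(90 - 21\right) 2 \left(-12\right) \left(10 - 12\right) = 69 \cdot 2 \left(-12\right) \left(-2\right) = 69 \cdot 48 = 3312$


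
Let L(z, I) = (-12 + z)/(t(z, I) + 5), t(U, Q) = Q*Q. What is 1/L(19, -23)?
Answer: 534/7 ≈ 76.286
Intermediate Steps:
t(U, Q) = Q**2
L(z, I) = (-12 + z)/(5 + I**2) (L(z, I) = (-12 + z)/(I**2 + 5) = (-12 + z)/(5 + I**2))
1/L(19, -23) = 1/((-12 + 19)/(5 + (-23)**2)) = 1/(7/(5 + 529)) = 1/(7/534) = 534/7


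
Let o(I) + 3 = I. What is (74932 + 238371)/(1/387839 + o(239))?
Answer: 121511122217/91530005 ≈ 1327.6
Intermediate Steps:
o(I) = -3 + I
(74932 + 238371)/(1/387839 + o(239)) = (74932 + 238371)/(1/387839 + (-3 + 239)) = 313303/(1/387839 + 236) = 313303/(91530005/387839) = 313303*(387839/91530005) = 121511122217/91530005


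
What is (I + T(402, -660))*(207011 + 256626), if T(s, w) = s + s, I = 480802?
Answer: 223290361022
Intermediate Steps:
T(s, w) = 2*s
(I + T(402, -660))*(207011 + 256626) = (480802 + 2*402)*(207011 + 256626) = (480802 + 804)*463637 = 481606*463637 = 223290361022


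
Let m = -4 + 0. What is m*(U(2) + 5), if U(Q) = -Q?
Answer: -12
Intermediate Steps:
m = -4
m*(U(2) + 5) = -4*(-1*2 + 5) = -4*(-2 + 5) = -4*3 = -12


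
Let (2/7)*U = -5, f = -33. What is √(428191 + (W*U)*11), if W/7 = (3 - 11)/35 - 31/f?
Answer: √15380394/6 ≈ 653.63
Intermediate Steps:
W = 821/165 (W = 7*((3 - 11)/35 - 31/(-33)) = 7*(-8*1/35 - 31*(-1/33)) = 7*(-8/35 + 31/33) = 7*(821/1155) = 821/165 ≈ 4.9758)
U = -35/2 (U = (7/2)*(-5) = -35/2 ≈ -17.500)
√(428191 + (W*U)*11) = √(428191 + ((821/165)*(-35/2))*11) = √(428191 - 5747/66*11) = √(428191 - 5747/6) = √(2563399/6) = √15380394/6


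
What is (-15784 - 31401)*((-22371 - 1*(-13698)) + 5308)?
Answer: 158777525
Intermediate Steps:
(-15784 - 31401)*((-22371 - 1*(-13698)) + 5308) = -47185*((-22371 + 13698) + 5308) = -47185*(-8673 + 5308) = -47185*(-3365) = 158777525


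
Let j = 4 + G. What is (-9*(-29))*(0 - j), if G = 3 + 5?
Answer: -3132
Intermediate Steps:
G = 8
j = 12 (j = 4 + 8 = 12)
(-9*(-29))*(0 - j) = (-9*(-29))*(0 - 1*12) = 261*(0 - 12) = 261*(-12) = -3132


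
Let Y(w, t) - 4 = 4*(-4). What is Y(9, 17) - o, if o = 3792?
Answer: -3804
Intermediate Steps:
Y(w, t) = -12 (Y(w, t) = 4 + 4*(-4) = 4 - 16 = -12)
Y(9, 17) - o = -12 - 1*3792 = -12 - 3792 = -3804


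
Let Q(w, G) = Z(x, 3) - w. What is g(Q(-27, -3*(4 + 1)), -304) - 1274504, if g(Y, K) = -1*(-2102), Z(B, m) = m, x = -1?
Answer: -1272402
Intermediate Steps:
Q(w, G) = 3 - w
g(Y, K) = 2102
g(Q(-27, -3*(4 + 1)), -304) - 1274504 = 2102 - 1274504 = -1272402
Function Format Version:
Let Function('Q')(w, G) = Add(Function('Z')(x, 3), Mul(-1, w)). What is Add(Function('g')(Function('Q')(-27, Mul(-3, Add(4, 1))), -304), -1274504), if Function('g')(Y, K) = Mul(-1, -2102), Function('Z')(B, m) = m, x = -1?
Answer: -1272402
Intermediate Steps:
Function('Q')(w, G) = Add(3, Mul(-1, w))
Function('g')(Y, K) = 2102
Add(Function('g')(Function('Q')(-27, Mul(-3, Add(4, 1))), -304), -1274504) = Add(2102, -1274504) = -1272402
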